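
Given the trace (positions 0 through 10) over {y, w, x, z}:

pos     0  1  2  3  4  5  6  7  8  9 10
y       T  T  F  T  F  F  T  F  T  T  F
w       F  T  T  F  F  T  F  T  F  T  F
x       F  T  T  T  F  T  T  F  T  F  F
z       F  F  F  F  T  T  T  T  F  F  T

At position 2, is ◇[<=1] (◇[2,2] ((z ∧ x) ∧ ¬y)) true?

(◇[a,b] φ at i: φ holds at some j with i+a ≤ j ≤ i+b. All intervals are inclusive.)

True

Check ◇[2,2] ((z ∧ x) ∧ ¬y) at each j in [2,3]:
  j=2: fails (none in [4,4])
  j=3: holds (witness at 5)
Found at j=3 → formula holds.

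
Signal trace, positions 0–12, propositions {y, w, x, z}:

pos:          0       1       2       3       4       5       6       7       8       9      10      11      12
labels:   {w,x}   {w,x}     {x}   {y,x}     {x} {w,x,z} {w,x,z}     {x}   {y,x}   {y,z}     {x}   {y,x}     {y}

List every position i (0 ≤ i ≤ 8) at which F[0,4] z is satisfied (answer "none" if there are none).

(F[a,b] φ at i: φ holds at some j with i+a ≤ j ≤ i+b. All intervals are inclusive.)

1, 2, 3, 4, 5, 6, 7, 8

Evaluate at each i in [0,8]:
  i=0: ✗ (none in [0,4])
  i=1: ✓ (witness j=5)
  i=2: ✓ (witness j=5)
  i=3: ✓ (witness j=5)
  i=4: ✓ (witness j=5)
  i=5: ✓ (witness j=5)
  i=6: ✓ (witness j=6)
  i=7: ✓ (witness j=9)
  i=8: ✓ (witness j=9)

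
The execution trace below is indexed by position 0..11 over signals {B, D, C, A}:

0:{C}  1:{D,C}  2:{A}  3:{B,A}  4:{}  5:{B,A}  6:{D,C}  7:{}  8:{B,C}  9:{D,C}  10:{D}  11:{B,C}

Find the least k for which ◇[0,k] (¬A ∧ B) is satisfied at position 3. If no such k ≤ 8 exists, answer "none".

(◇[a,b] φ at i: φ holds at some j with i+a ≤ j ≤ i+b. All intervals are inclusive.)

Scan j = 3,4,… for (¬A ∧ B):
  j=3: fails
  j=4: fails
  j=5: fails
  j=6: fails
  j=7: fails
  j=8: holds
First hit at j=8, so smallest k = 8-3 = 5.

5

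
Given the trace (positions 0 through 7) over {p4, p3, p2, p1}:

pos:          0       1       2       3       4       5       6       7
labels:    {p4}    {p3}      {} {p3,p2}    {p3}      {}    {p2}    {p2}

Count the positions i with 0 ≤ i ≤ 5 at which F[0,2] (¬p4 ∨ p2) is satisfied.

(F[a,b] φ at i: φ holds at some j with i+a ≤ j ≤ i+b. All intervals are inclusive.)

Evaluate at each i in [0,5]:
  i=0: ✓ (witness j=1)
  i=1: ✓ (witness j=1)
  i=2: ✓ (witness j=2)
  i=3: ✓ (witness j=3)
  i=4: ✓ (witness j=4)
  i=5: ✓ (witness j=5)
Positions where it holds: {0, 1, 2, 3, 4, 5} → 6.

6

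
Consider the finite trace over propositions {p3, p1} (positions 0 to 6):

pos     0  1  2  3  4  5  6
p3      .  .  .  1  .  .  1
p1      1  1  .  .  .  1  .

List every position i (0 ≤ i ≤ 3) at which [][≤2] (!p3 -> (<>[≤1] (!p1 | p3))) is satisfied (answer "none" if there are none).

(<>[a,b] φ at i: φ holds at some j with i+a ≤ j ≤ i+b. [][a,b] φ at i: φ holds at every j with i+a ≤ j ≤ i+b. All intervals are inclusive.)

1, 2, 3

Evaluate at each i in [0,3]:
  i=0: ✗ (fails at j=0)
  i=1: ✓ (all of [1,3])
  i=2: ✓ (all of [2,4])
  i=3: ✓ (all of [3,5])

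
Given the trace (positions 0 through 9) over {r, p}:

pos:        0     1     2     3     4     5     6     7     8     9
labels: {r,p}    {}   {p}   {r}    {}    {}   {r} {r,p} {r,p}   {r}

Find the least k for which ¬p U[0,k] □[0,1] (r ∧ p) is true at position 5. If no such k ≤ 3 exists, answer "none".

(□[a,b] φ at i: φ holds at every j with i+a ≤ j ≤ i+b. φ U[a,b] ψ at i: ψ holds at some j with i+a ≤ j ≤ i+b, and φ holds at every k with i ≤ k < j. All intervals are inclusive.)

2

Need earliest j ≥ 5 with □[0,1] (r ∧ p), and ¬p at every k in [5,j-1].
  j=5: rhs fails.
  j=6: rhs fails.
  j=7: rhs holds; lhs holds on [5,6]. k = 2.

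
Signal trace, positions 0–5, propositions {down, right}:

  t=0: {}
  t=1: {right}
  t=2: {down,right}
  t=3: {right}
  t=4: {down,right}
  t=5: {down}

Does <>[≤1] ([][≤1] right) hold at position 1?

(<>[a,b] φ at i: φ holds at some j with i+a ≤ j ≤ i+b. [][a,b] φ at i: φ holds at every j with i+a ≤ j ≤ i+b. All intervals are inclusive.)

Yes

Check [][≤1] right at each j in [1,2]:
  j=1: holds on [1,2]
  j=2: holds on [2,3]
Found at j=1 → formula holds.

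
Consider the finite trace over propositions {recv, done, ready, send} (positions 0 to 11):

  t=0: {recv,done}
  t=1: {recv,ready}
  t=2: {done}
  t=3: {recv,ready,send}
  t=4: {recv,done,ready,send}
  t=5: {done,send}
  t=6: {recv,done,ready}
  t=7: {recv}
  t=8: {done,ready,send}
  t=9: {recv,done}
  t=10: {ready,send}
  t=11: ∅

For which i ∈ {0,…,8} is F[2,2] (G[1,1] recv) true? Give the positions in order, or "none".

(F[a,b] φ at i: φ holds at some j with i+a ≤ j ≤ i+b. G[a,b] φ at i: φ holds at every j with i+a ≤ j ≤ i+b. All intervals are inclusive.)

Evaluate at each i in [0,8]:
  i=0: ✓ (witness j=2)
  i=1: ✓ (witness j=3)
  i=2: ✗ (none in [4,4])
  i=3: ✓ (witness j=5)
  i=4: ✓ (witness j=6)
  i=5: ✗ (none in [7,7])
  i=6: ✓ (witness j=8)
  i=7: ✗ (none in [9,9])
  i=8: ✗ (none in [10,10])

0, 1, 3, 4, 6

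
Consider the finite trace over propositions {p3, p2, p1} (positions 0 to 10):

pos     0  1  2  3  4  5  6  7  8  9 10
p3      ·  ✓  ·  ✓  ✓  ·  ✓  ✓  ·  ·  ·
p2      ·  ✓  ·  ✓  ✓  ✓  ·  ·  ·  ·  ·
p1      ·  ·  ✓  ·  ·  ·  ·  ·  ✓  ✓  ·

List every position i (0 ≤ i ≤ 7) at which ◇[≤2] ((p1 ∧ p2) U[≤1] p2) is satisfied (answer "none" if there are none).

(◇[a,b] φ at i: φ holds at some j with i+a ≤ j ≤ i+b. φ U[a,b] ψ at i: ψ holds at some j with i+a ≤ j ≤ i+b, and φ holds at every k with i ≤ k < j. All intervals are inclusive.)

Evaluate at each i in [0,7]:
  i=0: ✓ (witness j=1)
  i=1: ✓ (witness j=1)
  i=2: ✓ (witness j=3)
  i=3: ✓ (witness j=3)
  i=4: ✓ (witness j=4)
  i=5: ✓ (witness j=5)
  i=6: ✗ (none in [6,8])
  i=7: ✗ (none in [7,9])

0, 1, 2, 3, 4, 5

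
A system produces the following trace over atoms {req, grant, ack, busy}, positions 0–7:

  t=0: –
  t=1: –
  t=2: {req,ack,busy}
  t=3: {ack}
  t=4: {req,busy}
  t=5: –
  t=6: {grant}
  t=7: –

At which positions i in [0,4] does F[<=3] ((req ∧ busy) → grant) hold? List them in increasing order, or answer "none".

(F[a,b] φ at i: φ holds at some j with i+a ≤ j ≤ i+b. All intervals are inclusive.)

Evaluate at each i in [0,4]:
  i=0: ✓ (witness j=0)
  i=1: ✓ (witness j=1)
  i=2: ✓ (witness j=3)
  i=3: ✓ (witness j=3)
  i=4: ✓ (witness j=5)

0, 1, 2, 3, 4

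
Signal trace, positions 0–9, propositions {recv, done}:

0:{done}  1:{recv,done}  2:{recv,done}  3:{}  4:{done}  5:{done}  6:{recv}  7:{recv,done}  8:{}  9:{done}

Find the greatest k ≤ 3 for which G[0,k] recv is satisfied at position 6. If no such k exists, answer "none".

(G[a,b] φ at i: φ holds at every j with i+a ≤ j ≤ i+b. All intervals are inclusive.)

recv must hold from j=6 onward; find where it first fails.
  j=6: holds
  j=7: holds
  j=8: fails
Holds on [6,7], so largest k = 1.

1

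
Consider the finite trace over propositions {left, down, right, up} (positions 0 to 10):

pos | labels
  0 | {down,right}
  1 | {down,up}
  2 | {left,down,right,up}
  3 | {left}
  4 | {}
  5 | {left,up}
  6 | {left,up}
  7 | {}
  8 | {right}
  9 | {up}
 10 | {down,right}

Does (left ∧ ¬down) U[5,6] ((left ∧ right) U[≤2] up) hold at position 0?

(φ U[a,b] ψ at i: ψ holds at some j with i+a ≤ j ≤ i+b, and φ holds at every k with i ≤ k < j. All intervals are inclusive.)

Need some j in [5,6] with ((left ∧ right) U[≤2] up), and (left ∧ ¬down) at every k in [0,j-1].
  j=5: ((left ∧ right) U[≤2] up) holds, but (left ∧ ¬down) fails at k=0 → not this j.
  j=6: ((left ∧ right) U[≤2] up) holds, but (left ∧ ¬down) fails at k=0 → not this j.
No j in the window works → until fails.

False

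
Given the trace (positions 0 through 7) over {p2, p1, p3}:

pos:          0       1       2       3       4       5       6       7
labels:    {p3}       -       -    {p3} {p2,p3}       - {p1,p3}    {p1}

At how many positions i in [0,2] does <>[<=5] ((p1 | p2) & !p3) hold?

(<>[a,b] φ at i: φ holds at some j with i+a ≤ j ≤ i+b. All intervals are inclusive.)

1

Evaluate at each i in [0,2]:
  i=0: ✗ (none in [0,5])
  i=1: ✗ (none in [1,6])
  i=2: ✓ (witness j=7)
Positions where it holds: {2} → 1.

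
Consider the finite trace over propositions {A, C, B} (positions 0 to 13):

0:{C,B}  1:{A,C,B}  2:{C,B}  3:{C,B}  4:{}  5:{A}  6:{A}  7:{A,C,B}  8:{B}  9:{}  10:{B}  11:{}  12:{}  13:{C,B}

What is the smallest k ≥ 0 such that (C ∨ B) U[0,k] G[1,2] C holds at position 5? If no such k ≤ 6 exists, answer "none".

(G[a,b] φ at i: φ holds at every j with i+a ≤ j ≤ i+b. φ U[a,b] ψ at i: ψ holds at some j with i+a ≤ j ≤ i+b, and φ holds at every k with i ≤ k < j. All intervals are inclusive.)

Need earliest j ≥ 5 with G[1,2] C, and (C ∨ B) at every k in [5,j-1].
  j=5: rhs fails.
  j=6: rhs fails.
  j=7: rhs fails.
  j=8: rhs fails.
  j=9: rhs fails.
  j=10: rhs fails.
  j=11: rhs fails.
No witness within the range → none.

none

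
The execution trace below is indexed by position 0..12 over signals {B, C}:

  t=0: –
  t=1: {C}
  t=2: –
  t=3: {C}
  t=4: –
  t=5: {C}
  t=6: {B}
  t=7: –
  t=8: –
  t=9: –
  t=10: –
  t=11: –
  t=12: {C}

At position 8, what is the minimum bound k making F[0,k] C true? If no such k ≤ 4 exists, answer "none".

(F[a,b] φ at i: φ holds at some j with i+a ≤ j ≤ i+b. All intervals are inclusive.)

Scan j = 8,9,… for C:
  j=8: fails
  j=9: fails
  j=10: fails
  j=11: fails
  j=12: holds
First hit at j=12, so smallest k = 12-8 = 4.

4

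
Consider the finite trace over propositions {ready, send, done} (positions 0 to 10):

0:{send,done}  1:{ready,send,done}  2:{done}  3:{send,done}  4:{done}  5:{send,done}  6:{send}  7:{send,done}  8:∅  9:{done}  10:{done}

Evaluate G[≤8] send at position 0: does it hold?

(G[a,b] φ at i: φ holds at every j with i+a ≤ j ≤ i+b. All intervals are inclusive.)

Does not hold

Check send at every j in [0,8]:
  j=0: true
  j=1: true
  j=2: false
  j=3: true
  j=4: false
  j=5: true
  j=6: true
  j=7: true
  j=8: false
Fails at j=2 → formula fails.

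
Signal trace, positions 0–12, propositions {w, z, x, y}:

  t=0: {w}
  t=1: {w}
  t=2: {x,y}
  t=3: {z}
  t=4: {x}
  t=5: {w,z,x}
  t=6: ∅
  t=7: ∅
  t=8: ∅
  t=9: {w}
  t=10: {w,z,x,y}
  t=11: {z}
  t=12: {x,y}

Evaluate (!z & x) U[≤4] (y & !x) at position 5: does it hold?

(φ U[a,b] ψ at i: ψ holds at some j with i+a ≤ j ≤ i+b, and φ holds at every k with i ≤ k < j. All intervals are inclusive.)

False

Need some j in [5,9] with (y & !x), and (!z & x) at every k in [5,j-1].
  j=5: (y & !x) false.
  j=6: (y & !x) false.
  j=7: (y & !x) false.
  j=8: (y & !x) false.
  j=9: (y & !x) false.
No j in the window works → until fails.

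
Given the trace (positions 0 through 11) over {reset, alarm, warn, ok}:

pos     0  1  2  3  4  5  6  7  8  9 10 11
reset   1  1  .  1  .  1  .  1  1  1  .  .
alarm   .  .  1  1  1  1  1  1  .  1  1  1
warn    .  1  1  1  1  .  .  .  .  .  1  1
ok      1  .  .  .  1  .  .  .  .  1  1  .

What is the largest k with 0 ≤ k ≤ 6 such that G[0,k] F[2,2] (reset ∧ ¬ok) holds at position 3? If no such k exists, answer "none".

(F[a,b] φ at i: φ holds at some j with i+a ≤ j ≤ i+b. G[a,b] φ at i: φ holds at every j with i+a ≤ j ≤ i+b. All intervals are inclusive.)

0

F[2,2] (reset ∧ ¬ok) must hold from j=3 onward; find where it first fails.
  j=3: holds
  j=4: fails
Holds on [3,3], so largest k = 0.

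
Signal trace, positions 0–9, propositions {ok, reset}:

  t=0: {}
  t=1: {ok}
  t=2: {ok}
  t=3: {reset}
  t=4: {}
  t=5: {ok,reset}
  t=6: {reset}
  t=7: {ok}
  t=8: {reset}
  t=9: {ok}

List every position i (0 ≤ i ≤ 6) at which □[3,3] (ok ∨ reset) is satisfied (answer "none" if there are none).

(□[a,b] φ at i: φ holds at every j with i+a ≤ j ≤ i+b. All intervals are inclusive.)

Evaluate at each i in [0,6]:
  i=0: ✓ (all of [3,3])
  i=1: ✗ (fails at j=4)
  i=2: ✓ (all of [5,5])
  i=3: ✓ (all of [6,6])
  i=4: ✓ (all of [7,7])
  i=5: ✓ (all of [8,8])
  i=6: ✓ (all of [9,9])

0, 2, 3, 4, 5, 6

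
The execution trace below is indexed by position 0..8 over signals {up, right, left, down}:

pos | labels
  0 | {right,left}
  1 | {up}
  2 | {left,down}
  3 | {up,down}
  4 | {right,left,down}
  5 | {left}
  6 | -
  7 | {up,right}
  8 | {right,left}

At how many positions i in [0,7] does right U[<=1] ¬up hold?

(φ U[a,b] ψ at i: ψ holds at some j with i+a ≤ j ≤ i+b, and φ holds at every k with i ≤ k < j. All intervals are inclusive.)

Evaluate at each i in [0,7]:
  i=0: ✓ (rhs at j=0)
  i=1: ✗ (lhs fails at k=1 before rhs at j=2)
  i=2: ✓ (rhs at j=2)
  i=3: ✗ (lhs fails at k=3 before rhs at j=4)
  i=4: ✓ (rhs at j=4)
  i=5: ✓ (rhs at j=5)
  i=6: ✓ (rhs at j=6)
  i=7: ✓ (rhs at j=8; lhs holds on [7,7])
Positions where it holds: {0, 2, 4, 5, 6, 7} → 6.

6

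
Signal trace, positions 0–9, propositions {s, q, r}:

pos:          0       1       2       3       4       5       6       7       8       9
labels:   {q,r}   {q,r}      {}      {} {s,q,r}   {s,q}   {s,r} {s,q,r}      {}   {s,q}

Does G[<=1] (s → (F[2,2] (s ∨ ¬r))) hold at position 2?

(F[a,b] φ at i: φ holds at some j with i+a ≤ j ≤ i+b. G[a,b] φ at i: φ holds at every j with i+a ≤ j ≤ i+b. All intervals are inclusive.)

Check (s → (F[2,2] (s ∨ ¬r))) at every j in [2,3]:
  j=2: antecedent false → ✓
  j=3: antecedent false → ✓
All positions satisfy it → formula holds.

Holds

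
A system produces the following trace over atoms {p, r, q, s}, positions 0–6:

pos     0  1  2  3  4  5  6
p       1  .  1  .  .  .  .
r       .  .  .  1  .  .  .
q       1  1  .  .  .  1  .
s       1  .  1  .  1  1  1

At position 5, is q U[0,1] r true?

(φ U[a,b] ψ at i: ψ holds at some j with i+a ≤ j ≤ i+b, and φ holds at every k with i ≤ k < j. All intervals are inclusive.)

No

Need some j in [5,6] with r, and q at every k in [5,j-1].
  j=5: r false.
  j=6: r false.
No j in the window works → until fails.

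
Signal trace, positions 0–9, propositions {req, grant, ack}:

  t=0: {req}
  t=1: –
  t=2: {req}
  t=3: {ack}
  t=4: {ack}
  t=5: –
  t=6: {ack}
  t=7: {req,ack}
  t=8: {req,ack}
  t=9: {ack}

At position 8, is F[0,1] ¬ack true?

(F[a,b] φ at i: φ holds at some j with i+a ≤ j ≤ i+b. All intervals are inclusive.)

Check ¬ack at each j in [8,9]:
  j=8: false
  j=9: false
No position in the window satisfies it → formula fails.

No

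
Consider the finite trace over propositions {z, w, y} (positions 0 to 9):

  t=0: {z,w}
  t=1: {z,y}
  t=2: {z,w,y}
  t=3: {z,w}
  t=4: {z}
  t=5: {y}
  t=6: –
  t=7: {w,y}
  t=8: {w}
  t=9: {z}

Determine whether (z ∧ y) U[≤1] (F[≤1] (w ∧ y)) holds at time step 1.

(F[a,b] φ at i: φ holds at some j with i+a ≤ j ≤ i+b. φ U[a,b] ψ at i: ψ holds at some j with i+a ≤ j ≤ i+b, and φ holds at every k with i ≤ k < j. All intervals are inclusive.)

True

Need some j in [1,2] with F[≤1] (w ∧ y), and (z ∧ y) at every k in [1,j-1].
  j=1: F[≤1] (w ∧ y) holds; no prefix to check → satisfied.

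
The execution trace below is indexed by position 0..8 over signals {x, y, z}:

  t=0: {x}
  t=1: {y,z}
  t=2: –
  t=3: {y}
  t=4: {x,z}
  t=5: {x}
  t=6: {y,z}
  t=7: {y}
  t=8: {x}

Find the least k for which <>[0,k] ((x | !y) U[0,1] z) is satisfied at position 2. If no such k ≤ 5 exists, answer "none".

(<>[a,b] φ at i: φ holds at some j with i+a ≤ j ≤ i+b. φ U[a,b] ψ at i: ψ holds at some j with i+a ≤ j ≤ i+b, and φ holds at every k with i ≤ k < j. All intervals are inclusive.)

2

Scan j = 2,3,… for ((x | !y) U[0,1] z):
  j=2: fails
  j=3: fails
  j=4: holds
First hit at j=4, so smallest k = 4-2 = 2.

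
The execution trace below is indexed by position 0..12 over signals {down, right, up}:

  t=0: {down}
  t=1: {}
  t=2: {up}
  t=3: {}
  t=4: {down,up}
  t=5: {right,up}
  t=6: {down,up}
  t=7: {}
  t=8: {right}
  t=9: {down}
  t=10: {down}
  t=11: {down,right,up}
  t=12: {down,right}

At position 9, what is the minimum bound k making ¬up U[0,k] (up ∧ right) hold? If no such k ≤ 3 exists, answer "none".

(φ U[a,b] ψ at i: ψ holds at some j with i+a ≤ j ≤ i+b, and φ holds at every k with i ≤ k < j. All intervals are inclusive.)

2

Need earliest j ≥ 9 with (up ∧ right), and ¬up at every k in [9,j-1].
  j=9: rhs fails.
  j=10: rhs fails.
  j=11: rhs holds; lhs holds on [9,10]. k = 2.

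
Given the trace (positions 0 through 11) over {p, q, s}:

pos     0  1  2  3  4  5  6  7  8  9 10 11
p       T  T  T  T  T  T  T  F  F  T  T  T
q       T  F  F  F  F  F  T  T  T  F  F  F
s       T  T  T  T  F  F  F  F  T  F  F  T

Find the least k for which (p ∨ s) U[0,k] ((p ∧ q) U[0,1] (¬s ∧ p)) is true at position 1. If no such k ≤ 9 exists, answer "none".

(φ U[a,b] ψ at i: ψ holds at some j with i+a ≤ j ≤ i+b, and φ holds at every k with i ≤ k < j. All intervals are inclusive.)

3

Need earliest j ≥ 1 with ((p ∧ q) U[0,1] (¬s ∧ p)), and (p ∨ s) at every k in [1,j-1].
  j=1: rhs fails.
  j=2: rhs fails.
  j=3: rhs fails.
  j=4: rhs holds; lhs holds on [1,3]. k = 3.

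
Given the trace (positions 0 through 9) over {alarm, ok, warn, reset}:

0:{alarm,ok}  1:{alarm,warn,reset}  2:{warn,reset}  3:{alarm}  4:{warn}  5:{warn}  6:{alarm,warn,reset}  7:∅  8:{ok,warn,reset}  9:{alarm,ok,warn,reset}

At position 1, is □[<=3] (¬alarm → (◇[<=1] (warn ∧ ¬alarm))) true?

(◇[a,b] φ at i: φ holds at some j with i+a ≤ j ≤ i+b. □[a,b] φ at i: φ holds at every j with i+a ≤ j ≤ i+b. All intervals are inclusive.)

Check (¬alarm → (◇[<=1] (warn ∧ ¬alarm))) at every j in [1,4]:
  j=1: antecedent false → ✓
  j=2: antecedent true; consequent holds (witness at 2) → ✓
  j=3: antecedent false → ✓
  j=4: antecedent true; consequent holds (witness at 4) → ✓
All positions satisfy it → formula holds.

Holds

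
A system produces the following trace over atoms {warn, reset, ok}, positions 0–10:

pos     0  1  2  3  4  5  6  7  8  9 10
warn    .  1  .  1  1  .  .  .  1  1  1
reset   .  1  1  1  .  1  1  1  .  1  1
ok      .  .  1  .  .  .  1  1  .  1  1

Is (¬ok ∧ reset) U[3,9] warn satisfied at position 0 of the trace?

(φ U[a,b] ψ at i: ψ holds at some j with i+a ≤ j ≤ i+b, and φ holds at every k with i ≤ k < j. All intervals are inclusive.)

Need some j in [3,9] with warn, and (¬ok ∧ reset) at every k in [0,j-1].
  j=3: warn holds, but (¬ok ∧ reset) fails at k=0 → not this j.
  j=4: warn holds, but (¬ok ∧ reset) fails at k=0 → not this j.
  j=5: warn false.
  j=6: warn false.
  j=7: warn false.
  j=8: warn holds, but (¬ok ∧ reset) fails at k=0 → not this j.
  j=9: warn holds, but (¬ok ∧ reset) fails at k=0 → not this j.
No j in the window works → until fails.

Does not hold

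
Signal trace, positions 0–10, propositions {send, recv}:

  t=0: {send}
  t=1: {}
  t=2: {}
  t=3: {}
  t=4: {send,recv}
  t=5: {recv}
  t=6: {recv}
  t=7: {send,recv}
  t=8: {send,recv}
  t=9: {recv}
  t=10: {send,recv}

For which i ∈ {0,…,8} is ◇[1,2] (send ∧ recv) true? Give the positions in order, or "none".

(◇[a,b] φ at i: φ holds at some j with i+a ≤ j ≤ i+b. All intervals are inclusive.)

Evaluate at each i in [0,8]:
  i=0: ✗ (none in [1,2])
  i=1: ✗ (none in [2,3])
  i=2: ✓ (witness j=4)
  i=3: ✓ (witness j=4)
  i=4: ✗ (none in [5,6])
  i=5: ✓ (witness j=7)
  i=6: ✓ (witness j=7)
  i=7: ✓ (witness j=8)
  i=8: ✓ (witness j=10)

2, 3, 5, 6, 7, 8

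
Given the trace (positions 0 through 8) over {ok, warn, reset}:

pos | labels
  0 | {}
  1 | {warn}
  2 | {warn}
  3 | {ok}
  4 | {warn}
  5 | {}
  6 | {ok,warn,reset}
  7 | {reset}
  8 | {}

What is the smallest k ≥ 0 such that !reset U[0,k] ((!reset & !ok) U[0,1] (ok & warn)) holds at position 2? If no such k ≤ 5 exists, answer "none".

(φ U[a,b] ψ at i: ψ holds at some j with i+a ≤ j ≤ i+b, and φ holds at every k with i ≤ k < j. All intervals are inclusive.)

3

Need earliest j ≥ 2 with ((!reset & !ok) U[0,1] (ok & warn)), and !reset at every k in [2,j-1].
  j=2: rhs fails.
  j=3: rhs fails.
  j=4: rhs fails.
  j=5: rhs holds; lhs holds on [2,4]. k = 3.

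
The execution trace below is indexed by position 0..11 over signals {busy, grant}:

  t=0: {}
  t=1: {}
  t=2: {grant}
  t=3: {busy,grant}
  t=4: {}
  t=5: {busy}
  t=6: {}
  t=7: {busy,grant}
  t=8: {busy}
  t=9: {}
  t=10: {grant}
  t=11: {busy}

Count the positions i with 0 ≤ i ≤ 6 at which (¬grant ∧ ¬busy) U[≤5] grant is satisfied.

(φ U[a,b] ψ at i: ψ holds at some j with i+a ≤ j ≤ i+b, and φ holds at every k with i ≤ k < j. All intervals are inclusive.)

Evaluate at each i in [0,6]:
  i=0: ✓ (rhs at j=2; lhs holds on [0,1])
  i=1: ✓ (rhs at j=2; lhs holds on [1,1])
  i=2: ✓ (rhs at j=2)
  i=3: ✓ (rhs at j=3)
  i=4: ✗ (lhs fails at k=5 before rhs at j=7)
  i=5: ✗ (lhs fails at k=5 before rhs at j=7)
  i=6: ✓ (rhs at j=7; lhs holds on [6,6])
Positions where it holds: {0, 1, 2, 3, 6} → 5.

5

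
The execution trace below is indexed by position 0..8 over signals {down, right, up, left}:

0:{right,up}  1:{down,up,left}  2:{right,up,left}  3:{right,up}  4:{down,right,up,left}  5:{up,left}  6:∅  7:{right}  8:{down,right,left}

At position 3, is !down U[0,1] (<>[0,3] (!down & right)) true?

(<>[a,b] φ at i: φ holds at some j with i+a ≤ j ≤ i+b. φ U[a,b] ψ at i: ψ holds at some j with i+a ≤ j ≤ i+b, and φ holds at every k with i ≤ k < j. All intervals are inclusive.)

Need some j in [3,4] with <>[0,3] (!down & right), and !down at every k in [3,j-1].
  j=3: <>[0,3] (!down & right) holds; no prefix to check → satisfied.

True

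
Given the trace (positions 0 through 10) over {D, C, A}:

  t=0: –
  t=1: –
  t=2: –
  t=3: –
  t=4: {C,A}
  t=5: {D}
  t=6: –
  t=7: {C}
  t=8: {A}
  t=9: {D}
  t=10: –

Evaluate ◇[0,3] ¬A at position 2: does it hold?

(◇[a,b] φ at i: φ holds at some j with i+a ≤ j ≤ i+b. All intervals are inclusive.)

Check ¬A at each j in [2,5]:
  j=2: true
  j=3: true
  j=4: false
  j=5: true
Found at j=2 → formula holds.

True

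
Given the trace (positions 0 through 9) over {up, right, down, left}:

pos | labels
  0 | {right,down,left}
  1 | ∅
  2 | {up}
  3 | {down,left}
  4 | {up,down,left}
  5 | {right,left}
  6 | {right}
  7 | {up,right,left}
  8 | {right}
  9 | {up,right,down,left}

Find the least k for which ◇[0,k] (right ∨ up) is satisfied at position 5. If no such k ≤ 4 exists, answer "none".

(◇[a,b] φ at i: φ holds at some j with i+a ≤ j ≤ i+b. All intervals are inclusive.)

Scan j = 5,6,… for (right ∨ up):
  j=5: holds
First hit at j=5, so smallest k = 5-5 = 0.

0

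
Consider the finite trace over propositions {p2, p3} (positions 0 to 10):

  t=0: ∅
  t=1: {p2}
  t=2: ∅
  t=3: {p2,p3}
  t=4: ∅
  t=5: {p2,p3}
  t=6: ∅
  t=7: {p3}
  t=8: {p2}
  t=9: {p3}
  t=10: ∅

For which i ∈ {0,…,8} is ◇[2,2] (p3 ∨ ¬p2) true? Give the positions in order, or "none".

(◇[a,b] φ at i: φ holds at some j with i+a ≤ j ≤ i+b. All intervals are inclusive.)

0, 1, 2, 3, 4, 5, 7, 8

Evaluate at each i in [0,8]:
  i=0: ✓ (witness j=2)
  i=1: ✓ (witness j=3)
  i=2: ✓ (witness j=4)
  i=3: ✓ (witness j=5)
  i=4: ✓ (witness j=6)
  i=5: ✓ (witness j=7)
  i=6: ✗ (none in [8,8])
  i=7: ✓ (witness j=9)
  i=8: ✓ (witness j=10)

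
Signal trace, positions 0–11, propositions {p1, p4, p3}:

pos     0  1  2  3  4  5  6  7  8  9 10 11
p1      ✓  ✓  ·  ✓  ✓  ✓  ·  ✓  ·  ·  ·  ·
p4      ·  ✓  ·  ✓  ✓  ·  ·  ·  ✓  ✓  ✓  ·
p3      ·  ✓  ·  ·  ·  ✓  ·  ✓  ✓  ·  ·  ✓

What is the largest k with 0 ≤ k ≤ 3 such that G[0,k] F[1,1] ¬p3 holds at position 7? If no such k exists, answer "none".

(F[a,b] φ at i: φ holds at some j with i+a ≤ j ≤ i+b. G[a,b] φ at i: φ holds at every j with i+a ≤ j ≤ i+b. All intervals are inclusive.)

none

F[1,1] ¬p3 must hold from j=7 onward; find where it first fails.
  j=7: fails → no k works.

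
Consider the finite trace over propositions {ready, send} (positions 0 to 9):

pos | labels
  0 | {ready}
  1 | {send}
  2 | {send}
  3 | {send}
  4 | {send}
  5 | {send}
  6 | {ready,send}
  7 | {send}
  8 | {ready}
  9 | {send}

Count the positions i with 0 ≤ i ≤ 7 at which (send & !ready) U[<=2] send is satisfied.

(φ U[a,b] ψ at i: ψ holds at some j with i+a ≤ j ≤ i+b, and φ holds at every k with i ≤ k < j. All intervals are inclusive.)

7

Evaluate at each i in [0,7]:
  i=0: ✗ (lhs fails at k=0 before rhs at j=1)
  i=1: ✓ (rhs at j=1)
  i=2: ✓ (rhs at j=2)
  i=3: ✓ (rhs at j=3)
  i=4: ✓ (rhs at j=4)
  i=5: ✓ (rhs at j=5)
  i=6: ✓ (rhs at j=6)
  i=7: ✓ (rhs at j=7)
Positions where it holds: {1, 2, 3, 4, 5, 6, 7} → 7.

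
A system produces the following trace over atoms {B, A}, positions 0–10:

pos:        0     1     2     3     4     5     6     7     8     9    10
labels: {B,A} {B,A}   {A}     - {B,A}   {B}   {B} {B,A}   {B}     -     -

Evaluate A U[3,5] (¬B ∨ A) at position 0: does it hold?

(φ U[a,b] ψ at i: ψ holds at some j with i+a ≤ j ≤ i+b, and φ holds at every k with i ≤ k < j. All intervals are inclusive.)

Need some j in [3,5] with (¬B ∨ A), and A at every k in [0,j-1].
  j=3: (¬B ∨ A) holds; A holds at every k in [0,2] → satisfied.

Yes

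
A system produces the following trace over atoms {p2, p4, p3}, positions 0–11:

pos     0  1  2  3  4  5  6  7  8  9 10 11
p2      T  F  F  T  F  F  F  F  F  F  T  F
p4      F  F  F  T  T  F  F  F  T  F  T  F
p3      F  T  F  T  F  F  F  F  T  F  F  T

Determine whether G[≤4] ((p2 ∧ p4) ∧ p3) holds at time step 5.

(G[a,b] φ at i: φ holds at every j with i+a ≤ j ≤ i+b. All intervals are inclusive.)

Check ((p2 ∧ p4) ∧ p3) at every j in [5,9]:
  j=5: false
  j=6: false
  j=7: false
  j=8: false
  j=9: false
Fails at j=5 → formula fails.

No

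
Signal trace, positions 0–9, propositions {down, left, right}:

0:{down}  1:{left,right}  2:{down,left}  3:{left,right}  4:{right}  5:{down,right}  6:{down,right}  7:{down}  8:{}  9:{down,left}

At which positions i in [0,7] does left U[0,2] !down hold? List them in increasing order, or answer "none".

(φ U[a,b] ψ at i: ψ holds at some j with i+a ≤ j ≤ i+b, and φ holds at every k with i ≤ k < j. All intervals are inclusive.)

1, 2, 3, 4

Evaluate at each i in [0,7]:
  i=0: ✗ (lhs fails at k=0 before rhs at j=1)
  i=1: ✓ (rhs at j=1)
  i=2: ✓ (rhs at j=3; lhs holds on [2,2])
  i=3: ✓ (rhs at j=3)
  i=4: ✓ (rhs at j=4)
  i=5: ✗ (no rhs in [5,7])
  i=6: ✗ (lhs fails at k=6 before rhs at j=8)
  i=7: ✗ (lhs fails at k=7 before rhs at j=8)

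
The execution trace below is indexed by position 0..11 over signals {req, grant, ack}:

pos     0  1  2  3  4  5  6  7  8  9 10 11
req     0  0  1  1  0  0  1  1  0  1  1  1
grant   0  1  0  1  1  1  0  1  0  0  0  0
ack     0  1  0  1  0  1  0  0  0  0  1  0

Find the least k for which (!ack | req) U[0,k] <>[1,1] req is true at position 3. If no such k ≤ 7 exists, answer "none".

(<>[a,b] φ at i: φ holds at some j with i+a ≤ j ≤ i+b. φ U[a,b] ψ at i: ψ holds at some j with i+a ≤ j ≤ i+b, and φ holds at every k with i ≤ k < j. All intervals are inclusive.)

Need earliest j ≥ 3 with <>[1,1] req, and (!ack | req) at every k in [3,j-1].
  j=3: rhs fails.
  j=4: rhs fails.
  j=5: rhs holds; lhs holds on [3,4]. k = 2.

2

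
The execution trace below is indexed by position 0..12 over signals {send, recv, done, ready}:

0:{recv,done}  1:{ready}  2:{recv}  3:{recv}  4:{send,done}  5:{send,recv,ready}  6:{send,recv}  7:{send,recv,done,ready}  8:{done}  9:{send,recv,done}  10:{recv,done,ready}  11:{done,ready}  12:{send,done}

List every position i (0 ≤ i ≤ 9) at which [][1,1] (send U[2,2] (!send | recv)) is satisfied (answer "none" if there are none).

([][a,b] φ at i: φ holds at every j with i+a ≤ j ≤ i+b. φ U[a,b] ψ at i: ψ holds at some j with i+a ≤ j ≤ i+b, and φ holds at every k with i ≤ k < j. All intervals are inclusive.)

Evaluate at each i in [0,9]:
  i=0: ✗ (fails at j=1)
  i=1: ✗ (fails at j=2)
  i=2: ✗ (fails at j=3)
  i=3: ✓ (all of [4,4])
  i=4: ✓ (all of [5,5])
  i=5: ✓ (all of [6,6])
  i=6: ✗ (fails at j=7)
  i=7: ✗ (fails at j=8)
  i=8: ✗ (fails at j=9)
  i=9: ✗ (fails at j=10)

3, 4, 5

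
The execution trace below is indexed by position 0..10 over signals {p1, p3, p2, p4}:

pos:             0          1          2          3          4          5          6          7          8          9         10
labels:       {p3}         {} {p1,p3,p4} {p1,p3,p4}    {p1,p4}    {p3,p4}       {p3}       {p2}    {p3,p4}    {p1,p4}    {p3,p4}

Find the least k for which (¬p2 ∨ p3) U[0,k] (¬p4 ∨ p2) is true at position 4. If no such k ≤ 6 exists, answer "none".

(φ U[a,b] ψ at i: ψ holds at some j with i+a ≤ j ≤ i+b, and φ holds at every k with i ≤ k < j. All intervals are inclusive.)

2

Need earliest j ≥ 4 with (¬p4 ∨ p2), and (¬p2 ∨ p3) at every k in [4,j-1].
  j=4: rhs fails.
  j=5: rhs fails.
  j=6: rhs holds; lhs holds on [4,5]. k = 2.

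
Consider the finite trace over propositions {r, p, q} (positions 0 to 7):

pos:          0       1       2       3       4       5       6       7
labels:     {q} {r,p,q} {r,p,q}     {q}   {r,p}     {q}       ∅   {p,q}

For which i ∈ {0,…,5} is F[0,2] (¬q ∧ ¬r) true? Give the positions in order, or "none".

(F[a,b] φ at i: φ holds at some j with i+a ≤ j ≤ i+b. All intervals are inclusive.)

Evaluate at each i in [0,5]:
  i=0: ✗ (none in [0,2])
  i=1: ✗ (none in [1,3])
  i=2: ✗ (none in [2,4])
  i=3: ✗ (none in [3,5])
  i=4: ✓ (witness j=6)
  i=5: ✓ (witness j=6)

4, 5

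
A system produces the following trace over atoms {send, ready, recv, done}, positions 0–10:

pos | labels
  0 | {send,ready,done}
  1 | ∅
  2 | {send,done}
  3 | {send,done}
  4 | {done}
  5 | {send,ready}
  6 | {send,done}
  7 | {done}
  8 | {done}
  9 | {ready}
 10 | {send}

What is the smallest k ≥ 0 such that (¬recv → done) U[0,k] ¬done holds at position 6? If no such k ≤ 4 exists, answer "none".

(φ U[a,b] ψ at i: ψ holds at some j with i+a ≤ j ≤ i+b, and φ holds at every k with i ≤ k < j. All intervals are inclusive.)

Need earliest j ≥ 6 with ¬done, and (¬recv → done) at every k in [6,j-1].
  j=6: rhs fails.
  j=7: rhs fails.
  j=8: rhs fails.
  j=9: rhs holds; lhs holds on [6,8]. k = 3.

3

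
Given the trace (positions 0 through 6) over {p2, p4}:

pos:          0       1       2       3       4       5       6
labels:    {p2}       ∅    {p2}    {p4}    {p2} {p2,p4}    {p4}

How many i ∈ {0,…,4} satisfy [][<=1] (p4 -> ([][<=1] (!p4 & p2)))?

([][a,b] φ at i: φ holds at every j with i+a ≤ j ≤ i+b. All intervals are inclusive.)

Evaluate at each i in [0,4]:
  i=0: ✓ (all of [0,1])
  i=1: ✓ (all of [1,2])
  i=2: ✗ (fails at j=3)
  i=3: ✗ (fails at j=3)
  i=4: ✗ (fails at j=5)
Positions where it holds: {0, 1} → 2.

2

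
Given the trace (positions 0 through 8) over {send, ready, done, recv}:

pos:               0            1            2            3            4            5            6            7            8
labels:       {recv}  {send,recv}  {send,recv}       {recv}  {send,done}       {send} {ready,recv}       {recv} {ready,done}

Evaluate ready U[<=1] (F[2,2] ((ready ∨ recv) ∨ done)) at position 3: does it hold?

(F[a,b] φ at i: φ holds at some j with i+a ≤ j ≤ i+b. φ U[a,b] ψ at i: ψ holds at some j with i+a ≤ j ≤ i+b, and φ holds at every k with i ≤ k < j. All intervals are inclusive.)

Need some j in [3,4] with F[2,2] ((ready ∨ recv) ∨ done), and ready at every k in [3,j-1].
  j=3: F[2,2] ((ready ∨ recv) ∨ done) — fails (none in [5,5]).
  j=4: F[2,2] ((ready ∨ recv) ∨ done) holds, but ready fails at k=3 → not this j.
No j in the window works → until fails.

False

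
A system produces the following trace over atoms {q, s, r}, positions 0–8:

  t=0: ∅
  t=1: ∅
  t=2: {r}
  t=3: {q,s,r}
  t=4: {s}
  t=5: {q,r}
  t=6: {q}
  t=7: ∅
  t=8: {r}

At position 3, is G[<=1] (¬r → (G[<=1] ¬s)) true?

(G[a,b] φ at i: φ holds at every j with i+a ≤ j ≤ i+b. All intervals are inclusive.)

False

Check (¬r → (G[<=1] ¬s)) at every j in [3,4]:
  j=3: antecedent false → ✓
  j=4: antecedent true; consequent fails at 4 → ✗
Fails at j=4 → formula fails.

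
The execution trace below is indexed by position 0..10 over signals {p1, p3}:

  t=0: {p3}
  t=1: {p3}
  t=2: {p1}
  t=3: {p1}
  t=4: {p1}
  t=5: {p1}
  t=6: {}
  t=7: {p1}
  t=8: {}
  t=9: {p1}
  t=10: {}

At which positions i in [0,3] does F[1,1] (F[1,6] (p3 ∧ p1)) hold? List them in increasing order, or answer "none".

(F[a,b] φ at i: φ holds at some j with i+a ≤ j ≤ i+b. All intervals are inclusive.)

Evaluate at each i in [0,3]:
  i=0: ✗ (none in [1,1])
  i=1: ✗ (none in [2,2])
  i=2: ✗ (none in [3,3])
  i=3: ✗ (none in [4,4])

none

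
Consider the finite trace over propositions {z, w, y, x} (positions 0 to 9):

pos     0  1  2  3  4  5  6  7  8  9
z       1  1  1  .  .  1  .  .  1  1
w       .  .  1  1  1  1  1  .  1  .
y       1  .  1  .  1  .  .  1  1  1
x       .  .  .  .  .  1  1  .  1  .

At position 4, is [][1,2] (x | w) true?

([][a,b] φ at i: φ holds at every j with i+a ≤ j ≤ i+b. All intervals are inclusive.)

Check (x | w) at every j in [5,6]:
  j=5: true
  j=6: true
All positions satisfy it → formula holds.

Yes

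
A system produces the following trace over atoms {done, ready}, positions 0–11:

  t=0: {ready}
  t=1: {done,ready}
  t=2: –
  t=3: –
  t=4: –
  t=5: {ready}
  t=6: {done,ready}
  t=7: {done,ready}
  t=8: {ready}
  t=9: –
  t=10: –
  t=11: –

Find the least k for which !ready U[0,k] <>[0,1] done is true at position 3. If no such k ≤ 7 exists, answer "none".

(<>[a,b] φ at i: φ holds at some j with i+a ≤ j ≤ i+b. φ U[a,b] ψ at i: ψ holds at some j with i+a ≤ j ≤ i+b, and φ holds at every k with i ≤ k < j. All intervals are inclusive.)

2

Need earliest j ≥ 3 with <>[0,1] done, and !ready at every k in [3,j-1].
  j=3: rhs fails.
  j=4: rhs fails.
  j=5: rhs holds; lhs holds on [3,4]. k = 2.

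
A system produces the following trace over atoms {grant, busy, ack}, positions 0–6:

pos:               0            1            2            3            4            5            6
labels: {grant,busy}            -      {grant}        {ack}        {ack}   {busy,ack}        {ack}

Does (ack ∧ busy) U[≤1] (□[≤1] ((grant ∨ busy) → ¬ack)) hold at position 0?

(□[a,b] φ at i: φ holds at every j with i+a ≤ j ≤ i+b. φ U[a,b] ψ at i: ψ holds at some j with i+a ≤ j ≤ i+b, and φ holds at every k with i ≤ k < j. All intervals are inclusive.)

Yes

Need some j in [0,1] with □[≤1] ((grant ∨ busy) → ¬ack), and (ack ∧ busy) at every k in [0,j-1].
  j=0: □[≤1] ((grant ∨ busy) → ¬ack) holds; no prefix to check → satisfied.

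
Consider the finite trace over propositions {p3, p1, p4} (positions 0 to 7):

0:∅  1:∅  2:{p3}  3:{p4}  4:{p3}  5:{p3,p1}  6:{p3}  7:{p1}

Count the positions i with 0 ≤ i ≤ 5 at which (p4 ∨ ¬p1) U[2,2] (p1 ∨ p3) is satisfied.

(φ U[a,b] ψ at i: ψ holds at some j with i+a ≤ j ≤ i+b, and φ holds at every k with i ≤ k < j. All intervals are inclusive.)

Evaluate at each i in [0,5]:
  i=0: ✓ (rhs at j=2; lhs holds on [0,1])
  i=1: ✗ (no rhs in [3,3])
  i=2: ✓ (rhs at j=4; lhs holds on [2,3])
  i=3: ✓ (rhs at j=5; lhs holds on [3,4])
  i=4: ✗ (lhs fails at k=5 before rhs at j=6)
  i=5: ✗ (lhs fails at k=5 before rhs at j=7)
Positions where it holds: {0, 2, 3} → 3.

3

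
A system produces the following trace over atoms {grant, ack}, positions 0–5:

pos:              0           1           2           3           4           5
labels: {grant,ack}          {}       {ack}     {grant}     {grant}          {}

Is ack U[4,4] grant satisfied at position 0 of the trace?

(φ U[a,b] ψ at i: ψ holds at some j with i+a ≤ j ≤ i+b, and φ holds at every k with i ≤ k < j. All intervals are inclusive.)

False

Need some j in [4,4] with grant, and ack at every k in [0,j-1].
  j=4: grant holds, but ack fails at k=1 → not this j.
No j in the window works → until fails.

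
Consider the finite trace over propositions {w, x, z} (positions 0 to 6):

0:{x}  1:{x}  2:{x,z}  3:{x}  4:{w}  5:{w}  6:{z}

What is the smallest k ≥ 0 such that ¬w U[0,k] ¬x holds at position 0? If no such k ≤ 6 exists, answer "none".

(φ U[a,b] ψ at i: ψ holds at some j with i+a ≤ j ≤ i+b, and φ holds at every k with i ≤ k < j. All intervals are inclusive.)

Need earliest j ≥ 0 with ¬x, and ¬w at every k in [0,j-1].
  j=0: rhs fails.
  j=1: rhs fails.
  j=2: rhs fails.
  j=3: rhs fails.
  j=4: rhs holds; lhs holds on [0,3]. k = 4.

4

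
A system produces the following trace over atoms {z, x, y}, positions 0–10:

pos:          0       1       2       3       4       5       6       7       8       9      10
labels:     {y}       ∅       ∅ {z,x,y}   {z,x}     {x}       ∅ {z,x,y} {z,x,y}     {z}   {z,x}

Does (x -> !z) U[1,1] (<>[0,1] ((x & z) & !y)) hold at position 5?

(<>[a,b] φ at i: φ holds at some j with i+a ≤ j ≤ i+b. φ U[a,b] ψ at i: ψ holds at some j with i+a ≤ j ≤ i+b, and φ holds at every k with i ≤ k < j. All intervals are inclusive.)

Need some j in [6,6] with <>[0,1] ((x & z) & !y), and (x -> !z) at every k in [5,j-1].
  j=6: <>[0,1] ((x & z) & !y) — fails (none in [6,7]).
No j in the window works → until fails.

False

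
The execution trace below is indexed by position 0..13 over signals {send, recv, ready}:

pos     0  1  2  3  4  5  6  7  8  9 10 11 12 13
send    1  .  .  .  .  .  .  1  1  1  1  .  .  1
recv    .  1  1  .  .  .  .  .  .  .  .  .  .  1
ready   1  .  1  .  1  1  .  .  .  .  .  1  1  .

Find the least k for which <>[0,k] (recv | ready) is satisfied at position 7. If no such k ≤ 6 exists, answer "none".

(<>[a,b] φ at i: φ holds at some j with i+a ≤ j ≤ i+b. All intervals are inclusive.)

4

Scan j = 7,8,… for (recv | ready):
  j=7: fails
  j=8: fails
  j=9: fails
  j=10: fails
  j=11: holds
First hit at j=11, so smallest k = 11-7 = 4.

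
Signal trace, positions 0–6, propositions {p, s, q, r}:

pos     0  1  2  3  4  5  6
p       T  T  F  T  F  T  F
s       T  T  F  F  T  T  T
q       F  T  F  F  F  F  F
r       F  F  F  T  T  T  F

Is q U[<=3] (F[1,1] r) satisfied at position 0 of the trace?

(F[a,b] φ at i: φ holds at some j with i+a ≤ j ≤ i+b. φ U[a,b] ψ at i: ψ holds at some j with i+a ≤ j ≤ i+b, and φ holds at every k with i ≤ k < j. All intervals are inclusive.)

Need some j in [0,3] with F[1,1] r, and q at every k in [0,j-1].
  j=0: F[1,1] r — fails (none in [1,1]).
  j=1: F[1,1] r — fails (none in [2,2]).
  j=2: F[1,1] r holds, but q fails at k=0 → not this j.
  j=3: F[1,1] r holds, but q fails at k=0 → not this j.
No j in the window works → until fails.

No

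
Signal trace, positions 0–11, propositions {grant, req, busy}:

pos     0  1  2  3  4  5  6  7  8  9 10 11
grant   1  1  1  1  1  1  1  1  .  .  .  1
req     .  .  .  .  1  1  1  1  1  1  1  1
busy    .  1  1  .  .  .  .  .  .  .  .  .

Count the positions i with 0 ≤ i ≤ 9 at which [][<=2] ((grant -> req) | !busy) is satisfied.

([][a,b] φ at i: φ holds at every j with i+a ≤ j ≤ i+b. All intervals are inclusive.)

7

Evaluate at each i in [0,9]:
  i=0: ✗ (fails at j=1)
  i=1: ✗ (fails at j=1)
  i=2: ✗ (fails at j=2)
  i=3: ✓ (all of [3,5])
  i=4: ✓ (all of [4,6])
  i=5: ✓ (all of [5,7])
  i=6: ✓ (all of [6,8])
  i=7: ✓ (all of [7,9])
  i=8: ✓ (all of [8,10])
  i=9: ✓ (all of [9,11])
Positions where it holds: {3, 4, 5, 6, 7, 8, 9} → 7.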